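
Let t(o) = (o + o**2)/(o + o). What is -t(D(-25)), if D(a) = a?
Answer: 12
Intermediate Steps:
t(o) = (o + o**2)/(2*o) (t(o) = (o + o**2)/((2*o)) = (o + o**2)*(1/(2*o)) = (o + o**2)/(2*o))
-t(D(-25)) = -(1/2 + (1/2)*(-25)) = -(1/2 - 25/2) = -1*(-12) = 12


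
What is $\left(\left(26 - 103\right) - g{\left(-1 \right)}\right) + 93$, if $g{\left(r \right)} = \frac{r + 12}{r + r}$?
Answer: $\frac{43}{2} \approx 21.5$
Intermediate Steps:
$g{\left(r \right)} = \frac{12 + r}{2 r}$
$\left(\left(26 - 103\right) - g{\left(-1 \right)}\right) + 93 = \left(\left(26 - 103\right) - \frac{12 - 1}{2 \left(-1\right)}\right) + 93 = \left(-77 - \frac{1}{2} \left(-1\right) 11\right) + 93 = \left(-77 - - \frac{11}{2}\right) + 93 = \left(-77 + \frac{11}{2}\right) + 93 = - \frac{143}{2} + 93 = \frac{43}{2}$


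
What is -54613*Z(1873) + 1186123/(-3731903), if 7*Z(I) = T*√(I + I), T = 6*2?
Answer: -1186123/3731903 - 655356*√3746/7 ≈ -5.7301e+6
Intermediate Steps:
T = 12
Z(I) = 12*√2*√I/7 (Z(I) = (12*√(I + I))/7 = (12*√(2*I))/7 = (12*(√2*√I))/7 = (12*√2*√I)/7 = 12*√2*√I/7)
-54613*Z(1873) + 1186123/(-3731903) = -54613*12*√2*√1873/7 + 1186123/(-3731903) = -54613*12*√3746/7 + 1186123*(-1/3731903) = -54613*12*√3746/7 - 1186123/3731903 = -655356*√3746/7 - 1186123/3731903 = -1186123/3731903 - 655356*√3746/7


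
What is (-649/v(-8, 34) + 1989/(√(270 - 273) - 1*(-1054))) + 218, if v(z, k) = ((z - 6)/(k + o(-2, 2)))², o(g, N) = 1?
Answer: 13*(-1181*√3 + 1244162*I)/(4*(√3 - 1054*I)) ≈ -3836.4 - 0.0031011*I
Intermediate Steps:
v(z, k) = (-6 + z)²/(1 + k)² (v(z, k) = ((z - 6)/(k + 1))² = ((-6 + z)/(1 + k))² = (-6 + z)²/(1 + k)²)
(-649/v(-8, 34) + 1989/(√(270 - 273) - 1*(-1054))) + 218 = (-649*(1 + 34)²/(-6 - 8)² + 1989/(√(270 - 273) - 1*(-1054))) + 218 = (-649/((-14)²/35²) + 1989/(√(-3) + 1054)) + 218 = (-649/((1/1225)*196) + 1989/(I*√3 + 1054)) + 218 = (-649/4/25 + 1989/(1054 + I*√3)) + 218 = (-649*25/4 + 1989/(1054 + I*√3)) + 218 = (-16225/4 + 1989/(1054 + I*√3)) + 218 = -15353/4 + 1989/(1054 + I*√3)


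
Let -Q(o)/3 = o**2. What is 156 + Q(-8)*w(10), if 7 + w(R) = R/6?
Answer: 1180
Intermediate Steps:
w(R) = -7 + R/6
Q(o) = -3*o**2
156 + Q(-8)*w(10) = 156 + (-3*(-8)**2)*(-7 + (1/6)*10) = 156 + (-3*64)*(-7 + 5/3) = 156 - 192*(-16/3) = 156 + 1024 = 1180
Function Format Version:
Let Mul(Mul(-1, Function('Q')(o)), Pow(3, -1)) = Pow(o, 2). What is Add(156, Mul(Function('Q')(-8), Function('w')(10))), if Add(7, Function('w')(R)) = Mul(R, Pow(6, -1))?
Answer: 1180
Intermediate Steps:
Function('w')(R) = Add(-7, Mul(Rational(1, 6), R)) (Function('w')(R) = Add(-7, Mul(R, Pow(6, -1))) = Add(-7, Mul(R, Rational(1, 6))) = Add(-7, Mul(Rational(1, 6), R)))
Function('Q')(o) = Mul(-3, Pow(o, 2))
Add(156, Mul(Function('Q')(-8), Function('w')(10))) = Add(156, Mul(Mul(-3, Pow(-8, 2)), Add(-7, Mul(Rational(1, 6), 10)))) = Add(156, Mul(Mul(-3, 64), Add(-7, Rational(5, 3)))) = Add(156, Mul(-192, Rational(-16, 3))) = Add(156, 1024) = 1180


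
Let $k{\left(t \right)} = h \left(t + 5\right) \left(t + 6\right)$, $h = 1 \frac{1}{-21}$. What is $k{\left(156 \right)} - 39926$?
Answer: $-41168$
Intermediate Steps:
$h = - \frac{1}{21}$ ($h = 1 \left(- \frac{1}{21}\right) = - \frac{1}{21} \approx -0.047619$)
$k{\left(t \right)} = - \frac{\left(5 + t\right) \left(6 + t\right)}{21}$ ($k{\left(t \right)} = - \frac{\left(t + 5\right) \left(t + 6\right)}{21} = - \frac{\left(5 + t\right) \left(6 + t\right)}{21}$)
$k{\left(156 \right)} - 39926 = \left(- \frac{10}{7} - \frac{572}{7} - \frac{156^{2}}{21}\right) - 39926 = \left(- \frac{10}{7} - \frac{572}{7} - \frac{8112}{7}\right) - 39926 = -1242 - 39926 = -41168$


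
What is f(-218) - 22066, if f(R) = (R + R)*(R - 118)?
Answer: 124430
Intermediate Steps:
f(R) = 2*R*(-118 + R) (f(R) = (2*R)*(-118 + R) = 2*R*(-118 + R))
f(-218) - 22066 = 2*(-218)*(-118 - 218) - 22066 = 2*(-218)*(-336) - 22066 = 146496 - 22066 = 124430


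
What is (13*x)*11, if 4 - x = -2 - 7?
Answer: 1859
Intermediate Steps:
x = 13 (x = 4 - (-2 - 7) = 4 - 1*(-9) = 4 + 9 = 13)
(13*x)*11 = (13*13)*11 = 169*11 = 1859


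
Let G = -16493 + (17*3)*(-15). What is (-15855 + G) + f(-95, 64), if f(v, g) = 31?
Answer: -33082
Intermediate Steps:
G = -17258 (G = -16493 + 51*(-15) = -16493 - 765 = -17258)
(-15855 + G) + f(-95, 64) = (-15855 - 17258) + 31 = -33113 + 31 = -33082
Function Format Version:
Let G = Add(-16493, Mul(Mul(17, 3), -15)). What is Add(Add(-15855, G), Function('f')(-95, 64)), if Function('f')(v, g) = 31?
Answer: -33082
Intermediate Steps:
G = -17258 (G = Add(-16493, Mul(51, -15)) = Add(-16493, -765) = -17258)
Add(Add(-15855, G), Function('f')(-95, 64)) = Add(Add(-15855, -17258), 31) = Add(-33113, 31) = -33082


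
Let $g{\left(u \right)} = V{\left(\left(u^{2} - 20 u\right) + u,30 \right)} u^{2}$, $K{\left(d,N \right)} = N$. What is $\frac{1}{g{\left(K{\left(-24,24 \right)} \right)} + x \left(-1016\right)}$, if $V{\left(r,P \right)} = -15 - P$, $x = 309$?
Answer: $- \frac{1}{339864} \approx -2.9424 \cdot 10^{-6}$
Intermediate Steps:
$g{\left(u \right)} = - 45 u^{2}$ ($g{\left(u \right)} = \left(-15 - 30\right) u^{2} = - 45 u^{2}$)
$\frac{1}{g{\left(K{\left(-24,24 \right)} \right)} + x \left(-1016\right)} = \frac{1}{- 45 \cdot 24^{2} + 309 \left(-1016\right)} = \frac{1}{\left(-45\right) 576 - 313944} = \frac{1}{-25920 - 313944} = \frac{1}{-339864} = - \frac{1}{339864}$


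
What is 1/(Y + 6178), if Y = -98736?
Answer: -1/92558 ≈ -1.0804e-5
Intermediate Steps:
1/(Y + 6178) = 1/(-98736 + 6178) = 1/(-92558) = -1/92558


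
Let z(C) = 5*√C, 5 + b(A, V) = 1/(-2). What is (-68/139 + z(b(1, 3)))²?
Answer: (-136 + 695*I*√22)²/77284 ≈ -137.26 - 11.473*I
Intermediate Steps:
b(A, V) = -11/2 (b(A, V) = -5 + 1/(-2) = -5 - ½ = -11/2)
(-68/139 + z(b(1, 3)))² = (-68/139 + 5*√(-11/2))² = (-68*1/139 + 5*(I*√22/2))² = (-68/139 + 5*I*√22/2)²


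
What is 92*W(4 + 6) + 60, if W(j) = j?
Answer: 980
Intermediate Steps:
92*W(4 + 6) + 60 = 92*(4 + 6) + 60 = 92*10 + 60 = 920 + 60 = 980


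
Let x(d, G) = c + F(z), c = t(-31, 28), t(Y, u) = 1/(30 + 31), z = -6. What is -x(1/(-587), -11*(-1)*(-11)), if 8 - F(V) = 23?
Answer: 914/61 ≈ 14.984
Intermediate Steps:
F(V) = -15 (F(V) = 8 - 1*23 = 8 - 23 = -15)
t(Y, u) = 1/61
c = 1/61 ≈ 0.016393
x(d, G) = -914/61 (x(d, G) = 1/61 - 15 = -914/61)
-x(1/(-587), -11*(-1)*(-11)) = -1*(-914/61) = 914/61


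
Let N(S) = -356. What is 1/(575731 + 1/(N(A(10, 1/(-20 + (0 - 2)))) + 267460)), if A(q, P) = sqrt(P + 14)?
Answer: 267104/153780053025 ≈ 1.7369e-6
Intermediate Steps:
A(q, P) = sqrt(14 + P)
1/(575731 + 1/(N(A(10, 1/(-20 + (0 - 2)))) + 267460)) = 1/(575731 + 1/(-356 + 267460)) = 1/(575731 + 1/267104) = 1/(153780053025/267104) = 267104/153780053025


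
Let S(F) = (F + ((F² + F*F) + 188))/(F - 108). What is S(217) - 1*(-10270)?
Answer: 1214013/109 ≈ 11138.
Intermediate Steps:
S(F) = (188 + F + 2*F²)/(-108 + F) (S(F) = (F + ((F² + F²) + 188))/(-108 + F) = (F + (2*F² + 188))/(-108 + F) = (F + (188 + 2*F²))/(-108 + F) = (188 + F + 2*F²)/(-108 + F))
S(217) - 1*(-10270) = (188 + 217 + 2*217²)/(-108 + 217) - 1*(-10270) = (188 + 217 + 2*47089)/109 + 10270 = (188 + 217 + 94178)/109 + 10270 = (1/109)*94583 + 10270 = 94583/109 + 10270 = 1214013/109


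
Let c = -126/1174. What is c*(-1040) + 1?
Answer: 66107/587 ≈ 112.62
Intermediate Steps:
c = -63/587 (c = -126*1/1174 = -63/587 ≈ -0.10733)
c*(-1040) + 1 = -63/587*(-1040) + 1 = 65520/587 + 1 = 66107/587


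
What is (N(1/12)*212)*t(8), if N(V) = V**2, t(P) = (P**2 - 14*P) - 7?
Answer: -2915/36 ≈ -80.972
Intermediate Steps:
t(P) = -7 + P**2 - 14*P
(N(1/12)*212)*t(8) = ((1/12)**2*212)*(-7 + 8**2 - 14*8) = ((1/12)**2*212)*(-7 + 64 - 112) = ((1/144)*212)*(-55) = (53/36)*(-55) = -2915/36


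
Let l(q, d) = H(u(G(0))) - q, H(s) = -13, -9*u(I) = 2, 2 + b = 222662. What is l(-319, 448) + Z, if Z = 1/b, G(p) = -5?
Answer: 68133961/222660 ≈ 306.00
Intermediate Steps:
b = 222660 (b = -2 + 222662 = 222660)
u(I) = -2/9 (u(I) = -⅑*2 = -2/9)
Z = 1/222660 ≈ 4.4912e-6
l(q, d) = -13 - q
l(-319, 448) + Z = (-13 - 1*(-319)) + 1/222660 = (-13 + 319) + 1/222660 = 306 + 1/222660 = 68133961/222660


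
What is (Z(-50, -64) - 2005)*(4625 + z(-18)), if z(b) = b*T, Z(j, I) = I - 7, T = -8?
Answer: -9900444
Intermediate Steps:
Z(j, I) = -7 + I
z(b) = -8*b (z(b) = b*(-8) = -8*b)
(Z(-50, -64) - 2005)*(4625 + z(-18)) = ((-7 - 64) - 2005)*(4625 - 8*(-18)) = (-71 - 2005)*(4625 + 144) = -2076*4769 = -9900444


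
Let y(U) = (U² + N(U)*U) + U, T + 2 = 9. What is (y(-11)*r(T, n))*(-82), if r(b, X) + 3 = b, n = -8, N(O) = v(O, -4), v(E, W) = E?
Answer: -75768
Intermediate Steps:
N(O) = O
T = 7 (T = -2 + 9 = 7)
r(b, X) = -3 + b
y(U) = U + 2*U² (y(U) = (U² + U*U) + U = (U² + U²) + U = 2*U² + U = U + 2*U²)
(y(-11)*r(T, n))*(-82) = ((-11*(1 + 2*(-11)))*(-3 + 7))*(-82) = (-11*(1 - 22)*4)*(-82) = (-11*(-21)*4)*(-82) = (231*4)*(-82) = 924*(-82) = -75768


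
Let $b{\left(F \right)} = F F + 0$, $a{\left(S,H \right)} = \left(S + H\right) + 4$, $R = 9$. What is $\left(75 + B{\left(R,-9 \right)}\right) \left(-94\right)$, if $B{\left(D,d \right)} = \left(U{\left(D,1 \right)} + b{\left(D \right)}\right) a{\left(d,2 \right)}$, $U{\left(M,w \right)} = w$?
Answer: $16074$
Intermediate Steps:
$a{\left(S,H \right)} = 4 + H + S$ ($a{\left(S,H \right)} = \left(H + S\right) + 4 = 4 + H + S$)
$b{\left(F \right)} = F^{2}$ ($b{\left(F \right)} = F^{2} + 0 = F^{2}$)
$B{\left(D,d \right)} = \left(1 + D^{2}\right) \left(6 + d\right)$ ($B{\left(D,d \right)} = \left(1 + D^{2}\right) \left(4 + 2 + d\right) = \left(1 + D^{2}\right) \left(6 + d\right)$)
$\left(75 + B{\left(R,-9 \right)}\right) \left(-94\right) = \left(75 + \left(1 + 9^{2}\right) \left(6 - 9\right)\right) \left(-94\right) = \left(75 + \left(1 + 81\right) \left(-3\right)\right) \left(-94\right) = \left(75 + 82 \left(-3\right)\right) \left(-94\right) = \left(75 - 246\right) \left(-94\right) = \left(-171\right) \left(-94\right) = 16074$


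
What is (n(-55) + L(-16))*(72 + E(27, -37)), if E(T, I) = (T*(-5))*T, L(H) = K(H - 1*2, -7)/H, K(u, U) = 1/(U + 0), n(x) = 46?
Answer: -18411669/112 ≈ -1.6439e+5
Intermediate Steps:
K(u, U) = 1/U
L(H) = -1/(7*H) (L(H) = 1/((-7)*H) = -1/(7*H))
E(T, I) = -5*T² (E(T, I) = (-5*T)*T = -5*T²)
(n(-55) + L(-16))*(72 + E(27, -37)) = (46 - ⅐/(-16))*(72 - 5*27²) = (46 - ⅐*(-1/16))*(72 - 5*729) = (46 + 1/112)*(72 - 3645) = (5153/112)*(-3573) = -18411669/112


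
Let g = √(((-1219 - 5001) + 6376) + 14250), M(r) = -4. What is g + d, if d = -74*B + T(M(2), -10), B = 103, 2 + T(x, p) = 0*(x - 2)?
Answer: -7624 + 49*√6 ≈ -7504.0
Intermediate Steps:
T(x, p) = -2 (T(x, p) = -2 + 0*(x - 2) = -2 + 0*(-2 + x) = -2 + 0 = -2)
d = -7624 (d = -74*103 - 2 = -7622 - 2 = -7624)
g = 49*√6 (g = √((-6220 + 6376) + 14250) = √(156 + 14250) = √14406 = 49*√6 ≈ 120.03)
g + d = 49*√6 - 7624 = -7624 + 49*√6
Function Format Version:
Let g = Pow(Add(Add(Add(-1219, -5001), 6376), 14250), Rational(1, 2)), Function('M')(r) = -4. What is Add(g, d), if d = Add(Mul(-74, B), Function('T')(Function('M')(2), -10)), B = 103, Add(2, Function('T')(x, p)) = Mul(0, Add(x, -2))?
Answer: Add(-7624, Mul(49, Pow(6, Rational(1, 2)))) ≈ -7504.0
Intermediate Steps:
Function('T')(x, p) = -2 (Function('T')(x, p) = Add(-2, Mul(0, Add(x, -2))) = Add(-2, Mul(0, Add(-2, x))) = Add(-2, 0) = -2)
d = -7624 (d = Add(Mul(-74, 103), -2) = Add(-7622, -2) = -7624)
g = Mul(49, Pow(6, Rational(1, 2))) (g = Pow(Add(Add(-6220, 6376), 14250), Rational(1, 2)) = Pow(Add(156, 14250), Rational(1, 2)) = Pow(14406, Rational(1, 2)) = Mul(49, Pow(6, Rational(1, 2))) ≈ 120.03)
Add(g, d) = Add(Mul(49, Pow(6, Rational(1, 2))), -7624) = Add(-7624, Mul(49, Pow(6, Rational(1, 2))))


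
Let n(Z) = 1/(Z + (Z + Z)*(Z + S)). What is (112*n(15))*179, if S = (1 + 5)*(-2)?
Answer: 2864/15 ≈ 190.93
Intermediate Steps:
S = -12 (S = 6*(-2) = -12)
n(Z) = 1/(Z + 2*Z*(-12 + Z)) (n(Z) = 1/(Z + (Z + Z)*(Z - 12)) = 1/(Z + (2*Z)*(-12 + Z)) = 1/(Z + 2*Z*(-12 + Z)))
(112*n(15))*179 = (112*(1/(15*(-23 + 2*15))))*179 = (112*(1/(15*(-23 + 30))))*179 = (112*((1/15)/7))*179 = (112*((1/15)*(⅐)))*179 = (112*(1/105))*179 = (16/15)*179 = 2864/15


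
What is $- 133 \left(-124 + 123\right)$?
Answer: $133$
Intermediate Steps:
$- 133 \left(-124 + 123\right) = \left(-133\right) \left(-1\right) = 133$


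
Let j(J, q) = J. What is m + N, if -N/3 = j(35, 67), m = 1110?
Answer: 1005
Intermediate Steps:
N = -105 (N = -3*35 = -105)
m + N = 1110 - 105 = 1005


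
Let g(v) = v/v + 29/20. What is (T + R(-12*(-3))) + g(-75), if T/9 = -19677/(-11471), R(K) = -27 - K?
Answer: -10349521/229420 ≈ -45.112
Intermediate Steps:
g(v) = 49/20 (g(v) = 1 + 29*(1/20) = 1 + 29/20 = 49/20)
T = 177093/11471 (T = 9*(-19677/(-11471)) = 9*(-19677*(-1/11471)) = 9*(19677/11471) = 177093/11471 ≈ 15.438)
(T + R(-12*(-3))) + g(-75) = (177093/11471 + (-27 - (-12)*(-3))) + 49/20 = (177093/11471 + (-27 - 1*36)) + 49/20 = (177093/11471 + (-27 - 36)) + 49/20 = (177093/11471 - 63) + 49/20 = -545580/11471 + 49/20 = -10349521/229420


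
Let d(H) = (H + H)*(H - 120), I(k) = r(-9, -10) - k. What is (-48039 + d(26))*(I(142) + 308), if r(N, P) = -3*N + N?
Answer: -9738568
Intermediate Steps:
r(N, P) = -2*N
I(k) = 18 - k (I(k) = -2*(-9) - k = 18 - k)
d(H) = 2*H*(-120 + H) (d(H) = (2*H)*(-120 + H) = 2*H*(-120 + H))
(-48039 + d(26))*(I(142) + 308) = (-48039 + 2*26*(-120 + 26))*((18 - 1*142) + 308) = (-48039 + 2*26*(-94))*((18 - 142) + 308) = (-48039 - 4888)*(-124 + 308) = -52927*184 = -9738568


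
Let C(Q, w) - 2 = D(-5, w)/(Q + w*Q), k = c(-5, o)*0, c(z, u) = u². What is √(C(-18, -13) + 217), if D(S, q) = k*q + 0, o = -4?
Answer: √219 ≈ 14.799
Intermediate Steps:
k = 0 (k = (-4)²*0 = 16*0 = 0)
D(S, q) = 0 (D(S, q) = 0*q + 0 = 0 + 0 = 0)
C(Q, w) = 2 (C(Q, w) = 2 + 0/(Q + w*Q) = 2 + 0/(Q + Q*w) = 2 + 0 = 2)
√(C(-18, -13) + 217) = √(2 + 217) = √219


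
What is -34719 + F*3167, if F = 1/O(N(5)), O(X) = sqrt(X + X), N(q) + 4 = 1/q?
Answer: -34719 - 3167*I*sqrt(190)/38 ≈ -34719.0 - 1148.8*I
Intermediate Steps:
N(q) = -4 + 1/q
O(X) = sqrt(2)*sqrt(X) (O(X) = sqrt(2*X) = sqrt(2)*sqrt(X))
F = -I*sqrt(190)/38 (F = 1/(sqrt(2)*sqrt(-4 + 1/5)) = 1/(sqrt(2)*sqrt(-19/5)) = 1/(sqrt(2)*(I*sqrt(95)/5)) = 1/(I*sqrt(190)/5) = -I*sqrt(190)/38 ≈ -0.36274*I)
-34719 + F*3167 = -34719 - I*sqrt(190)/38*3167 = -34719 - 3167*I*sqrt(190)/38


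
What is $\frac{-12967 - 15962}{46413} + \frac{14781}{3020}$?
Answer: $\frac{199554991}{46722420} \approx 4.2711$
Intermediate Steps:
$\frac{-12967 - 15962}{46413} + \frac{14781}{3020} = \left(-12967 - 15962\right) \frac{1}{46413} + 14781 \cdot \frac{1}{3020} = \left(-28929\right) \frac{1}{46413} + \frac{14781}{3020} = - \frac{9643}{15471} + \frac{14781}{3020} = \frac{199554991}{46722420}$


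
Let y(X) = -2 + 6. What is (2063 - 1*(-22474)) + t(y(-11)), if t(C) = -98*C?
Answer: 24145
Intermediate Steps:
y(X) = 4
(2063 - 1*(-22474)) + t(y(-11)) = (2063 - 1*(-22474)) - 98*4 = (2063 + 22474) - 392 = 24537 - 392 = 24145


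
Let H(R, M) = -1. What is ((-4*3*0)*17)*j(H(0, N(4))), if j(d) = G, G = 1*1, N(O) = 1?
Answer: 0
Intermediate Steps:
G = 1
j(d) = 1
((-4*3*0)*17)*j(H(0, N(4))) = ((-4*3*0)*17)*1 = (-12*0*17)*1 = (0*17)*1 = 0*1 = 0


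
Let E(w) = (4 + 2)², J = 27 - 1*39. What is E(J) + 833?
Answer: 869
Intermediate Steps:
J = -12 (J = 27 - 39 = -12)
E(w) = 36 (E(w) = 6² = 36)
E(J) + 833 = 36 + 833 = 869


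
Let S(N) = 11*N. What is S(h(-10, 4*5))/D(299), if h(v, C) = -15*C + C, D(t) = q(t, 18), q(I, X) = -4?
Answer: 770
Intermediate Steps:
D(t) = -4
h(v, C) = -14*C
S(h(-10, 4*5))/D(299) = (11*(-56*5))/(-4) = (11*(-14*20))*(-¼) = (11*(-280))*(-¼) = -3080*(-¼) = 770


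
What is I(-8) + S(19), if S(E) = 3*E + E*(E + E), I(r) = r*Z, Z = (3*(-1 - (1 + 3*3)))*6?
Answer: 2363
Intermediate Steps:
Z = -198 (Z = (3*(-1 - (1 + 9)))*6 = (3*(-1 - 1*10))*6 = (3*(-1 - 10))*6 = (3*(-11))*6 = -33*6 = -198)
I(r) = -198*r (I(r) = r*(-198) = -198*r)
S(E) = 2*E**2 + 3*E (S(E) = 3*E + E*(2*E) = 3*E + 2*E**2 = 2*E**2 + 3*E)
I(-8) + S(19) = -198*(-8) + 19*(3 + 2*19) = 1584 + 19*(3 + 38) = 1584 + 19*41 = 1584 + 779 = 2363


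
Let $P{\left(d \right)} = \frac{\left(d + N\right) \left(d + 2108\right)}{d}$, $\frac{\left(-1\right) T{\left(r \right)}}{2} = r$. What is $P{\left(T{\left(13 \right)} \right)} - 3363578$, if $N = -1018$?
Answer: $- \frac{42639710}{13} \approx -3.28 \cdot 10^{6}$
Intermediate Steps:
$T{\left(r \right)} = - 2 r$
$P{\left(d \right)} = \frac{\left(-1018 + d\right) \left(2108 + d\right)}{d}$ ($P{\left(d \right)} = \frac{\left(d - 1018\right) \left(d + 2108\right)}{d} = \frac{\left(-1018 + d\right) \left(2108 + d\right)}{d}$)
$P{\left(T{\left(13 \right)} \right)} - 3363578 = \left(1090 - 26 - \frac{2145944}{\left(-2\right) 13}\right) - 3363578 = \left(1090 - 26 - \frac{2145944}{-26}\right) - 3363578 = \left(1090 - 26 - - \frac{1072972}{13}\right) - 3363578 = \left(1090 - 26 + \frac{1072972}{13}\right) - 3363578 = \frac{1086804}{13} - 3363578 = - \frac{42639710}{13}$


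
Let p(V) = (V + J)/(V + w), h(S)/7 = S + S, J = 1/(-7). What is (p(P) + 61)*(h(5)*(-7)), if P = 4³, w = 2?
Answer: -334005/11 ≈ -30364.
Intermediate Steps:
J = -⅐ ≈ -0.14286
P = 64
h(S) = 14*S (h(S) = 7*(S + S) = 7*(2*S) = 14*S)
p(V) = (-⅐ + V)/(2 + V) (p(V) = (V - ⅐)/(V + 2) = (-⅐ + V)/(2 + V))
(p(P) + 61)*(h(5)*(-7)) = ((-⅐ + 64)/(2 + 64) + 61)*((14*5)*(-7)) = ((447/7)/66 + 61)*(70*(-7)) = ((1/66)*(447/7) + 61)*(-490) = (149/154 + 61)*(-490) = (9543/154)*(-490) = -334005/11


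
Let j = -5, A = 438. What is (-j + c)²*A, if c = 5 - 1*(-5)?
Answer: 98550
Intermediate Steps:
c = 10 (c = 5 + 5 = 10)
(-j + c)²*A = (-1*(-5) + 10)²*438 = (5 + 10)²*438 = 15²*438 = 225*438 = 98550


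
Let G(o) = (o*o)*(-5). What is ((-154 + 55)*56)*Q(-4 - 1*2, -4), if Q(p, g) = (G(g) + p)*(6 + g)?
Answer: 953568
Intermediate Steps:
G(o) = -5*o² (G(o) = o²*(-5) = -5*o²)
Q(p, g) = (6 + g)*(p - 5*g²) (Q(p, g) = (-5*g² + p)*(6 + g) = (p - 5*g²)*(6 + g) = (6 + g)*(p - 5*g²))
((-154 + 55)*56)*Q(-4 - 1*2, -4) = ((-154 + 55)*56)*(-30*(-4)² - 5*(-4)³ + 6*(-4 - 1*2) - 4*(-4 - 1*2)) = (-99*56)*(-30*16 - 5*(-64) + 6*(-4 - 2) - 4*(-4 - 2)) = -5544*(-480 + 320 + 6*(-6) - 4*(-6)) = -5544*(-480 + 320 - 36 + 24) = -5544*(-172) = 953568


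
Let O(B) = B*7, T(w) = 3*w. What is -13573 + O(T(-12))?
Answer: -13825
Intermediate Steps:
O(B) = 7*B
-13573 + O(T(-12)) = -13573 + 7*(3*(-12)) = -13573 + 7*(-36) = -13573 - 252 = -13825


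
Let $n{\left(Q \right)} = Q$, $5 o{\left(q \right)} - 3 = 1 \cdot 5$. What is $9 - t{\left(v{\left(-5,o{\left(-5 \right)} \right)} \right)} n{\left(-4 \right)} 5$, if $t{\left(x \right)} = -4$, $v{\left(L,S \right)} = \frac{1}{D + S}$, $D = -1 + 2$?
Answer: $-720$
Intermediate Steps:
$o{\left(q \right)} = \frac{8}{5}$ ($o{\left(q \right)} = \frac{3}{5} + \frac{1 \cdot 5}{5} = \frac{3}{5} + \frac{1}{5} \cdot 5 = \frac{3}{5} + 1 = \frac{8}{5}$)
$D = 1$
$v{\left(L,S \right)} = \frac{1}{1 + S}$
$9 - t{\left(v{\left(-5,o{\left(-5 \right)} \right)} \right)} n{\left(-4 \right)} 5 = 9 \left(-1\right) \left(-4\right) \left(-4\right) 5 = 9 \cdot 4 \left(-4\right) 5 = 9 \left(\left(-16\right) 5\right) = 9 \left(-80\right) = -720$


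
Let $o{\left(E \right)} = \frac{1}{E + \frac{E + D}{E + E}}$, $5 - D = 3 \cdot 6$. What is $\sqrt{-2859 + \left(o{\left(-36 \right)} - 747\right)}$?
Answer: $\frac{i \sqrt{23319640590}}{2543} \approx 60.05 i$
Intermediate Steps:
$D = -13$ ($D = 5 - 3 \cdot 6 = 5 - 18 = -13$)
$o{\left(E \right)} = \frac{1}{E + \frac{-13 + E}{2 E}}$ ($o{\left(E \right)} = \frac{1}{E + \frac{E - 13}{E + E}} = \frac{1}{E + \frac{-13 + E}{2 E}}$)
$\sqrt{-2859 + \left(o{\left(-36 \right)} - 747\right)} = \sqrt{-2859 - \left(747 + \frac{72}{-13 - 36 + 2 \left(-36\right)^{2}}\right)} = \sqrt{-2859 - \left(747 + \frac{72}{-13 - 36 + 2 \cdot 1296}\right)} = \sqrt{-2859 - \left(747 + \frac{72}{-13 - 36 + 2592}\right)} = \sqrt{-2859 - \left(747 + \frac{72}{2543}\right)} = \sqrt{-2859 - \left(747 + 72 \cdot \frac{1}{2543}\right)} = \sqrt{-2859 - \frac{1899693}{2543}} = \sqrt{- \frac{9170130}{2543}} = \frac{i \sqrt{23319640590}}{2543}$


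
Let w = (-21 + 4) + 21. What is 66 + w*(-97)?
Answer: -322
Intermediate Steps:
w = 4 (w = -17 + 21 = 4)
66 + w*(-97) = 66 + 4*(-97) = 66 - 388 = -322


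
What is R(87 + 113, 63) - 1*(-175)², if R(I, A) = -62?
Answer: -30687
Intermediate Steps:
R(87 + 113, 63) - 1*(-175)² = -62 - 1*(-175)² = -62 - 1*30625 = -62 - 30625 = -30687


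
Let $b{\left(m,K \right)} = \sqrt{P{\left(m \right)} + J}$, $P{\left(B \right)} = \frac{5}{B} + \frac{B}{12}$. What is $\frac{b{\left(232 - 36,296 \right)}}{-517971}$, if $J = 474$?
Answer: $- \frac{\sqrt{864993}}{21754782} \approx -4.2752 \cdot 10^{-5}$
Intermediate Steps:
$P{\left(B \right)} = \frac{5}{B} + \frac{B}{12}$ ($P{\left(B \right)} = \frac{5}{B} + B \frac{1}{12} = \frac{5}{B} + \frac{B}{12}$)
$b{\left(m,K \right)} = \sqrt{474 + \frac{5}{m} + \frac{m}{12}}$ ($b{\left(m,K \right)} = \sqrt{\left(\frac{5}{m} + \frac{m}{12}\right) + 474} = \sqrt{474 + \frac{5}{m} + \frac{m}{12}}$)
$\frac{b{\left(232 - 36,296 \right)}}{-517971} = \frac{\frac{1}{6} \sqrt{17064 + 3 \left(232 - 36\right) + \frac{180}{232 - 36}}}{-517971} = \frac{\sqrt{17064 + 3 \cdot 196 + \frac{180}{196}}}{6} \left(- \frac{1}{517971}\right) = \frac{\sqrt{17064 + 588 + 180 \cdot \frac{1}{196}}}{6} \left(- \frac{1}{517971}\right) = \frac{\sqrt{17064 + 588 + \frac{45}{49}}}{6} \left(- \frac{1}{517971}\right) = \frac{\sqrt{\frac{864993}{49}}}{6} \left(- \frac{1}{517971}\right) = \frac{\frac{1}{7} \sqrt{864993}}{6} \left(- \frac{1}{517971}\right) = \frac{\sqrt{864993}}{42} \left(- \frac{1}{517971}\right) = - \frac{\sqrt{864993}}{21754782}$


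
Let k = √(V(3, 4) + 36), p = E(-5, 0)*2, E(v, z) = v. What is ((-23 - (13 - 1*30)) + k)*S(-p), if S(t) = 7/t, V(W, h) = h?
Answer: -21/5 + 7*√10/5 ≈ 0.22719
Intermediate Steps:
p = -10 (p = -5*2 = -10)
k = 2*√10 (k = √(4 + 36) = √40 = 2*√10 ≈ 6.3246)
((-23 - (13 - 1*30)) + k)*S(-p) = ((-23 - (13 - 1*30)) + 2*√10)*(7/((-1*(-10)))) = ((-23 - (13 - 30)) + 2*√10)*(7/10) = ((-23 - 1*(-17)) + 2*√10)*(7*(⅒)) = ((-23 + 17) + 2*√10)*(7/10) = (-6 + 2*√10)*(7/10) = -21/5 + 7*√10/5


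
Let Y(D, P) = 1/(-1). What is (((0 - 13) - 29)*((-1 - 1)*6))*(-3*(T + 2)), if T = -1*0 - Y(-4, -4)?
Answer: -4536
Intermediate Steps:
Y(D, P) = -1
T = 1 (T = -1*0 - 1*(-1) = 0 + 1 = 1)
(((0 - 13) - 29)*((-1 - 1)*6))*(-3*(T + 2)) = (((0 - 13) - 29)*((-1 - 1)*6))*(-3*(1 + 2)) = ((-13 - 29)*(-2*6))*(-3*3) = -42*(-12)*(-9) = 504*(-9) = -4536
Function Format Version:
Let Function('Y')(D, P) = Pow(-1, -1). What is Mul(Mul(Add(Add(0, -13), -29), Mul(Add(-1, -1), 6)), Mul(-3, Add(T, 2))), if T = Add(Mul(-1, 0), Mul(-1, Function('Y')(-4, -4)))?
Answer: -4536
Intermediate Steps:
Function('Y')(D, P) = -1
T = 1 (T = Add(Mul(-1, 0), Mul(-1, -1)) = Add(0, 1) = 1)
Mul(Mul(Add(Add(0, -13), -29), Mul(Add(-1, -1), 6)), Mul(-3, Add(T, 2))) = Mul(Mul(Add(Add(0, -13), -29), Mul(Add(-1, -1), 6)), Mul(-3, Add(1, 2))) = Mul(Mul(Add(-13, -29), Mul(-2, 6)), Mul(-3, 3)) = Mul(Mul(-42, -12), -9) = Mul(504, -9) = -4536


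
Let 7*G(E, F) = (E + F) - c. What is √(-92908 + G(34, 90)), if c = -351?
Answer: 3*I*√505463/7 ≈ 304.7*I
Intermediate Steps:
G(E, F) = 351/7 + E/7 + F/7 (G(E, F) = ((E + F) - 1*(-351))/7 = ((E + F) + 351)/7 = (351 + E + F)/7 = 351/7 + E/7 + F/7)
√(-92908 + G(34, 90)) = √(-92908 + (351/7 + (⅐)*34 + (⅐)*90)) = √(-92908 + (351/7 + 34/7 + 90/7)) = √(-92908 + 475/7) = √(-649881/7) = 3*I*√505463/7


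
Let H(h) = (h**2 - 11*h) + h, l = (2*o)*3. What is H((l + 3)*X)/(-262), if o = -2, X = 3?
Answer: -999/262 ≈ -3.8130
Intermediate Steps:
l = -12 (l = (2*(-2))*3 = -4*3 = -12)
H(h) = h**2 - 10*h
H((l + 3)*X)/(-262) = (((-12 + 3)*3)*(-10 + (-12 + 3)*3))/(-262) = ((-9*3)*(-10 - 9*3))*(-1/262) = -27*(-10 - 27)*(-1/262) = -27*(-37)*(-1/262) = 999*(-1/262) = -999/262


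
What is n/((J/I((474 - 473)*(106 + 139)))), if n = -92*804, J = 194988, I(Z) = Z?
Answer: -1510180/16249 ≈ -92.940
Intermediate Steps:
n = -73968
n/((J/I((474 - 473)*(106 + 139)))) = -73968*(106 + 139)*(474 - 473)/194988 = -73968/(194988/((1*245))) = -73968/(194988/245) = -73968/(194988*(1/245)) = -73968/194988/245 = -73968*245/194988 = -1510180/16249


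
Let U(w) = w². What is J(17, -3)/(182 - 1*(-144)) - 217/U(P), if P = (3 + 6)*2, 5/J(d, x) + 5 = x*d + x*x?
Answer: -1663247/2482164 ≈ -0.67008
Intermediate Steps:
J(d, x) = 5/(-5 + x² + d*x) (J(d, x) = 5/(-5 + (x*d + x*x)) = 5/(-5 + (d*x + x²)) = 5/(-5 + (x² + d*x)) = 5/(-5 + x² + d*x))
P = 18 (P = 9*2 = 18)
J(17, -3)/(182 - 1*(-144)) - 217/U(P) = (5/(-5 + (-3)² + 17*(-3)))/(182 - 1*(-144)) - 217/(18²) = (5/(-5 + 9 - 51))/(182 + 144) - 217/324 = (5/(-47))/326 - 217*1/324 = (5*(-1/47))*(1/326) - 217/324 = -5/47*1/326 - 217/324 = -5/15322 - 217/324 = -1663247/2482164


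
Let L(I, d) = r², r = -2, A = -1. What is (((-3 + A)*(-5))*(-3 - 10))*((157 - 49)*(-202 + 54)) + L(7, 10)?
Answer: 4155844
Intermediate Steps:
L(I, d) = 4 (L(I, d) = (-2)² = 4)
(((-3 + A)*(-5))*(-3 - 10))*((157 - 49)*(-202 + 54)) + L(7, 10) = (((-3 - 1)*(-5))*(-3 - 10))*((157 - 49)*(-202 + 54)) + 4 = (-4*(-5)*(-13))*(108*(-148)) + 4 = (20*(-13))*(-15984) + 4 = -260*(-15984) + 4 = 4155840 + 4 = 4155844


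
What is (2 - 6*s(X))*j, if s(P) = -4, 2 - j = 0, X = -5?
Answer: 52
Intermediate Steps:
j = 2 (j = 2 - 1*0 = 2 + 0 = 2)
(2 - 6*s(X))*j = (2 - 6*(-4))*2 = (2 + 24)*2 = 26*2 = 52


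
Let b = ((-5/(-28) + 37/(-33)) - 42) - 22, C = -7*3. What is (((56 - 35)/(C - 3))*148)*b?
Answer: 2220259/264 ≈ 8410.1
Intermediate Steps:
C = -21
b = -60007/924 (b = ((-5*(-1/28) + 37*(-1/33)) - 42) - 22 = ((5/28 - 37/33) - 42) - 22 = (-871/924 - 42) - 22 = -39679/924 - 22 = -60007/924 ≈ -64.943)
(((56 - 35)/(C - 3))*148)*b = (((56 - 35)/(-21 - 3))*148)*(-60007/924) = ((21/(-24))*148)*(-60007/924) = ((21*(-1/24))*148)*(-60007/924) = -7/8*148*(-60007/924) = -259/2*(-60007/924) = 2220259/264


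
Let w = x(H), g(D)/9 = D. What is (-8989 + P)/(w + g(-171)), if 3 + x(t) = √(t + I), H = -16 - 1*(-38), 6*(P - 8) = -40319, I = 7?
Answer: 4842137/475547 + 18841*√29/2853282 ≈ 10.218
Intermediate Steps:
g(D) = 9*D
P = -40271/6 (P = 8 + (⅙)*(-40319) = 8 - 40319/6 = -40271/6 ≈ -6711.8)
H = 22 (H = -16 + 38 = 22)
x(t) = -3 + √(7 + t) (x(t) = -3 + √(t + 7) = -3 + √(7 + t))
w = -3 + √29 (w = -3 + √(7 + 22) = -3 + √29 ≈ 2.3852)
(-8989 + P)/(w + g(-171)) = (-8989 - 40271/6)/((-3 + √29) + 9*(-171)) = -94205/(6*((-3 + √29) - 1539)) = -94205/(6*(-1542 + √29))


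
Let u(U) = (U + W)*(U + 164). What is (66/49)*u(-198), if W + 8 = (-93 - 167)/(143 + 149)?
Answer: 33891132/3577 ≈ 9474.7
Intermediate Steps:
W = -649/73 (W = -8 + (-93 - 167)/(143 + 149) = -8 - 260/292 = -8 - 260*1/292 = -8 - 65/73 = -649/73 ≈ -8.8904)
u(U) = (164 + U)*(-649/73 + U) (u(U) = (U - 649/73)*(U + 164) = (-649/73 + U)*(164 + U) = (164 + U)*(-649/73 + U))
(66/49)*u(-198) = (66/49)*(-106436/73 + (-198)**2 + (11323/73)*(-198)) = (66*(1/49))*(-106436/73 + 39204 - 2241954/73) = (66/49)*(513502/73) = 33891132/3577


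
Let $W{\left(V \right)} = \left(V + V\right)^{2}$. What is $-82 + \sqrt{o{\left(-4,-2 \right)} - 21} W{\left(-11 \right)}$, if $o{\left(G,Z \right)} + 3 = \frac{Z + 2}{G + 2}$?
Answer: $-82 + 968 i \sqrt{6} \approx -82.0 + 2371.1 i$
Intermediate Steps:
$o{\left(G,Z \right)} = -3 + \frac{2 + Z}{2 + G}$ ($o{\left(G,Z \right)} = -3 + \frac{Z + 2}{G + 2} = -3 + \frac{2 + Z}{2 + G}$)
$W{\left(V \right)} = 4 V^{2}$ ($W{\left(V \right)} = \left(2 V\right)^{2} = 4 V^{2}$)
$-82 + \sqrt{o{\left(-4,-2 \right)} - 21} W{\left(-11 \right)} = -82 + \sqrt{\frac{-4 - 2 - -12}{2 - 4} - 21} \cdot 4 \left(-11\right)^{2} = -82 + \sqrt{\frac{-4 - 2 + 12}{-2} - 21} \cdot 4 \cdot 121 = -82 + \sqrt{\left(- \frac{1}{2}\right) 6 - 21} \cdot 484 = -82 + \sqrt{-3 - 21} \cdot 484 = -82 + \sqrt{-24} \cdot 484 = -82 + 2 i \sqrt{6} \cdot 484 = -82 + 968 i \sqrt{6}$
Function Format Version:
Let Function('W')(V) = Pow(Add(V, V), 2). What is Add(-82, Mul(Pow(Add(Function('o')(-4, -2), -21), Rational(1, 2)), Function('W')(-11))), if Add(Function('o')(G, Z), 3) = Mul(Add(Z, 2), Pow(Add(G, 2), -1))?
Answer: Add(-82, Mul(968, I, Pow(6, Rational(1, 2)))) ≈ Add(-82.000, Mul(2371.1, I))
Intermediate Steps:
Function('o')(G, Z) = Add(-3, Mul(Pow(Add(2, G), -1), Add(2, Z))) (Function('o')(G, Z) = Add(-3, Mul(Add(Z, 2), Pow(Add(G, 2), -1))) = Add(-3, Mul(Add(2, Z), Pow(Add(2, G), -1))) = Add(-3, Mul(Pow(Add(2, G), -1), Add(2, Z))))
Function('W')(V) = Mul(4, Pow(V, 2)) (Function('W')(V) = Pow(Mul(2, V), 2) = Mul(4, Pow(V, 2)))
Add(-82, Mul(Pow(Add(Function('o')(-4, -2), -21), Rational(1, 2)), Function('W')(-11))) = Add(-82, Mul(Pow(Add(Mul(Pow(Add(2, -4), -1), Add(-4, -2, Mul(-3, -4))), -21), Rational(1, 2)), Mul(4, Pow(-11, 2)))) = Add(-82, Mul(Pow(Add(Mul(Pow(-2, -1), Add(-4, -2, 12)), -21), Rational(1, 2)), Mul(4, 121))) = Add(-82, Mul(Pow(Add(Mul(Rational(-1, 2), 6), -21), Rational(1, 2)), 484)) = Add(-82, Mul(Pow(Add(-3, -21), Rational(1, 2)), 484)) = Add(-82, Mul(Pow(-24, Rational(1, 2)), 484)) = Add(-82, Mul(Mul(2, I, Pow(6, Rational(1, 2))), 484)) = Add(-82, Mul(968, I, Pow(6, Rational(1, 2))))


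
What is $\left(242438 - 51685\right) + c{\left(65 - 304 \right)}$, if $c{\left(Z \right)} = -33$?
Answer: $190720$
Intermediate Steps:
$\left(242438 - 51685\right) + c{\left(65 - 304 \right)} = \left(242438 - 51685\right) - 33 = 190753 - 33 = 190720$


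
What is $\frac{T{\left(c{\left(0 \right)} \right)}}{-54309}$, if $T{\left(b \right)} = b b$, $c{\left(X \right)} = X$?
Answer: $0$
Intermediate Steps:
$T{\left(b \right)} = b^{2}$
$\frac{T{\left(c{\left(0 \right)} \right)}}{-54309} = \frac{0^{2}}{-54309} = 0 \left(- \frac{1}{54309}\right) = 0$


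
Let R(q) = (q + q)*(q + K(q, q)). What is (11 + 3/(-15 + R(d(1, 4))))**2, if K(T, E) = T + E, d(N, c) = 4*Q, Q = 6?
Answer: 159213924/1315609 ≈ 121.02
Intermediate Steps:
d(N, c) = 24 (d(N, c) = 4*6 = 24)
K(T, E) = E + T
R(q) = 6*q**2 (R(q) = (q + q)*(q + (q + q)) = (2*q)*(q + 2*q) = (2*q)*(3*q) = 6*q**2)
(11 + 3/(-15 + R(d(1, 4))))**2 = (11 + 3/(-15 + 6*24**2))**2 = (11 + 3/(-15 + 6*576))**2 = (11 + 3/(-15 + 3456))**2 = (11 + 3/3441)**2 = (11 + (1/3441)*3)**2 = (11 + 1/1147)**2 = (12618/1147)**2 = 159213924/1315609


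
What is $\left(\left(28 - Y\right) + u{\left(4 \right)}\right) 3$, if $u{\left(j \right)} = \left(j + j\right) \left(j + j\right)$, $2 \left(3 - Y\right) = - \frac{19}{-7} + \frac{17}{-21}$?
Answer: $\frac{1889}{7} \approx 269.86$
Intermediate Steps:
$Y = \frac{43}{21}$ ($Y = 3 - \frac{- \frac{19}{-7} + \frac{17}{-21}}{2} = 3 - \frac{\left(-19\right) \left(- \frac{1}{7}\right) + 17 \left(- \frac{1}{21}\right)}{2} = 3 - \frac{\frac{19}{7} - \frac{17}{21}}{2} = 3 - \frac{20}{21} = \frac{43}{21} \approx 2.0476$)
$u{\left(j \right)} = 4 j^{2}$ ($u{\left(j \right)} = 2 j 2 j = 4 j^{2}$)
$\left(\left(28 - Y\right) + u{\left(4 \right)}\right) 3 = \left(\left(28 - \frac{43}{21}\right) + 4 \cdot 4^{2}\right) 3 = \left(\left(28 - \frac{43}{21}\right) + 4 \cdot 16\right) 3 = \left(\frac{545}{21} + 64\right) 3 = \frac{1889}{21} \cdot 3 = \frac{1889}{7}$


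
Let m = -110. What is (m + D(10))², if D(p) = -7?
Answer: 13689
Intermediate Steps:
(m + D(10))² = (-110 - 7)² = (-117)² = 13689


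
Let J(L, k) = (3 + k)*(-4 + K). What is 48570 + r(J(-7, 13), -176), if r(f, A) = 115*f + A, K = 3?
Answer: 46554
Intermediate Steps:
J(L, k) = -3 - k (J(L, k) = (3 + k)*(-4 + 3) = (3 + k)*(-1) = -3 - k)
r(f, A) = A + 115*f
48570 + r(J(-7, 13), -176) = 48570 + (-176 + 115*(-3 - 1*13)) = 48570 + (-176 + 115*(-3 - 13)) = 48570 + (-176 + 115*(-16)) = 48570 + (-176 - 1840) = 48570 - 2016 = 46554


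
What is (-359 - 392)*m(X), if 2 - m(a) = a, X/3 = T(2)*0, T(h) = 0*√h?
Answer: -1502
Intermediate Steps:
T(h) = 0
X = 0 (X = 3*(0*0) = 3*0 = 0)
m(a) = 2 - a
(-359 - 392)*m(X) = (-359 - 392)*(2 - 1*0) = -751*(2 + 0) = -751*2 = -1502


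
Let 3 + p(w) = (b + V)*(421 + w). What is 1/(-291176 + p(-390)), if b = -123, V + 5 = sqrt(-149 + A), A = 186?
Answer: -295147/87111716052 - 31*sqrt(37)/87111716052 ≈ -3.3903e-6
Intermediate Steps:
V = -5 + sqrt(37) (V = -5 + sqrt(-149 + 186) = -5 + sqrt(37) ≈ 1.0828)
p(w) = -3 + (-128 + sqrt(37))*(421 + w) (p(w) = -3 + (-123 + (-5 + sqrt(37)))*(421 + w) = -3 + (-128 + sqrt(37))*(421 + w))
1/(-291176 + p(-390)) = 1/(-291176 + (-53891 - 128*(-390) + 421*sqrt(37) - 390*sqrt(37))) = 1/(-291176 + (-53891 + 49920 + 421*sqrt(37) - 390*sqrt(37))) = 1/(-291176 + (-3971 + 31*sqrt(37))) = 1/(-295147 + 31*sqrt(37))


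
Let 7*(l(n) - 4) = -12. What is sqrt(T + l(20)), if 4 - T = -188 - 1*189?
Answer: sqrt(18781)/7 ≈ 19.578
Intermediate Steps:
l(n) = 16/7 (l(n) = 4 + (1/7)*(-12) = 4 - 12/7 = 16/7)
T = 381 (T = 4 - (-188 - 1*189) = 4 - (-188 - 189) = 4 - 1*(-377) = 4 + 377 = 381)
sqrt(T + l(20)) = sqrt(381 + 16/7) = sqrt(2683/7) = sqrt(18781)/7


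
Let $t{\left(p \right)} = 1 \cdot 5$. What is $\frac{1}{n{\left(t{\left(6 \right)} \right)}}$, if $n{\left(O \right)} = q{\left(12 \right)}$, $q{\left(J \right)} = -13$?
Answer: $- \frac{1}{13} \approx -0.076923$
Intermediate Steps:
$t{\left(p \right)} = 5$
$n{\left(O \right)} = -13$
$\frac{1}{n{\left(t{\left(6 \right)} \right)}} = \frac{1}{-13} = - \frac{1}{13}$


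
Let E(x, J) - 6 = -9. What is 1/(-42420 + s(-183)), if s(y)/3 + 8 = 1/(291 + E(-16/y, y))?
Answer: -96/4074623 ≈ -2.3560e-5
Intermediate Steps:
E(x, J) = -3 (E(x, J) = 6 - 9 = -3)
s(y) = -2303/96 (s(y) = -24 + 3/(291 - 3) = -24 + 3/288 = -24 + 3*(1/288) = -24 + 1/96 = -2303/96)
1/(-42420 + s(-183)) = 1/(-42420 - 2303/96) = 1/(-4074623/96) = -96/4074623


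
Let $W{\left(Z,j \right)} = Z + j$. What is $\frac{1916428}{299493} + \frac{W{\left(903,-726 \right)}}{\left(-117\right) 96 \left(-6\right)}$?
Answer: $\frac{4785367631}{747534528} \approx 6.4015$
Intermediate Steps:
$\frac{1916428}{299493} + \frac{W{\left(903,-726 \right)}}{\left(-117\right) 96 \left(-6\right)} = \frac{1916428}{299493} + \frac{903 - 726}{\left(-117\right) 96 \left(-6\right)} = 1916428 \cdot \frac{1}{299493} + \frac{177}{\left(-11232\right) \left(-6\right)} = \frac{1916428}{299493} + \frac{177}{67392} = \frac{1916428}{299493} + 177 \cdot \frac{1}{67392} = \frac{1916428}{299493} + \frac{59}{22464} = \frac{4785367631}{747534528}$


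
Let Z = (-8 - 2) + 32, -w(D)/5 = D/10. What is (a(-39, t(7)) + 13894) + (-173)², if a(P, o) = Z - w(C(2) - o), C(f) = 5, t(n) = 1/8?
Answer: 701559/16 ≈ 43847.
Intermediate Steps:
t(n) = ⅛
w(D) = -D/2 (w(D) = -5*D/10 = -D/2)
Z = 22 (Z = -10 + 32 = 22)
a(P, o) = 49/2 - o/2 (a(P, o) = 22 - (-1)*(5 - o)/2 = 22 - (-5/2 + o/2) = 22 + (5/2 - o/2) = 49/2 - o/2)
(a(-39, t(7)) + 13894) + (-173)² = ((49/2 - ½*⅛) + 13894) + (-173)² = ((49/2 - 1/16) + 13894) + 29929 = (391/16 + 13894) + 29929 = 222695/16 + 29929 = 701559/16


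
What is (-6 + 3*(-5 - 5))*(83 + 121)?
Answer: -7344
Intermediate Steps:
(-6 + 3*(-5 - 5))*(83 + 121) = (-6 + 3*(-10))*204 = (-6 - 30)*204 = -36*204 = -7344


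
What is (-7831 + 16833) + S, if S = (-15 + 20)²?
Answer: 9027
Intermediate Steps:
S = 25 (S = 5² = 25)
(-7831 + 16833) + S = (-7831 + 16833) + 25 = 9002 + 25 = 9027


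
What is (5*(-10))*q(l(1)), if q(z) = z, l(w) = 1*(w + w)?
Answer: -100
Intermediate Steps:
l(w) = 2*w (l(w) = 1*(2*w) = 2*w)
(5*(-10))*q(l(1)) = (5*(-10))*(2*1) = -50*2 = -100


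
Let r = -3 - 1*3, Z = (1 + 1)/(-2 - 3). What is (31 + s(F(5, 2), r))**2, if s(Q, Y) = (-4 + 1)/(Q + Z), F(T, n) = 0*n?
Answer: 5929/4 ≈ 1482.3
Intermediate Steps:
Z = -2/5 (Z = 2/(-5) = 2*(-1/5) = -2/5 ≈ -0.40000)
r = -6 (r = -3 - 3 = -6)
F(T, n) = 0
s(Q, Y) = -3/(-2/5 + Q) (s(Q, Y) = (-4 + 1)/(Q - 2/5) = -3/(-2/5 + Q))
(31 + s(F(5, 2), r))**2 = (31 - 15/(-2 + 5*0))**2 = (31 - 15/(-2 + 0))**2 = (31 - 15/(-2))**2 = (31 - 15*(-1/2))**2 = (31 + 15/2)**2 = (77/2)**2 = 5929/4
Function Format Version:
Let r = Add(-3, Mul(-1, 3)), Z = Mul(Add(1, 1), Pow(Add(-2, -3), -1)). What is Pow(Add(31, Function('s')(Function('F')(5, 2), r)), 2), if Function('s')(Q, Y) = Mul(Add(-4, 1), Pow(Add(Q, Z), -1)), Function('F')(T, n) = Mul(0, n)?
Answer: Rational(5929, 4) ≈ 1482.3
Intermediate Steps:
Z = Rational(-2, 5) (Z = Mul(2, Pow(-5, -1)) = Mul(2, Rational(-1, 5)) = Rational(-2, 5) ≈ -0.40000)
r = -6 (r = Add(-3, -3) = -6)
Function('F')(T, n) = 0
Function('s')(Q, Y) = Mul(-3, Pow(Add(Rational(-2, 5), Q), -1)) (Function('s')(Q, Y) = Mul(Add(-4, 1), Pow(Add(Q, Rational(-2, 5)), -1)) = Mul(-3, Pow(Add(Rational(-2, 5), Q), -1)))
Pow(Add(31, Function('s')(Function('F')(5, 2), r)), 2) = Pow(Add(31, Mul(-15, Pow(Add(-2, Mul(5, 0)), -1))), 2) = Pow(Add(31, Mul(-15, Pow(Add(-2, 0), -1))), 2) = Pow(Add(31, Mul(-15, Pow(-2, -1))), 2) = Pow(Add(31, Mul(-15, Rational(-1, 2))), 2) = Pow(Add(31, Rational(15, 2)), 2) = Pow(Rational(77, 2), 2) = Rational(5929, 4)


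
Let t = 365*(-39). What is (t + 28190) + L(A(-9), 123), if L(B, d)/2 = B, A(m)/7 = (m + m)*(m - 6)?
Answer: 17735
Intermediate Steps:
A(m) = 14*m*(-6 + m) (A(m) = 7*((m + m)*(m - 6)) = 7*((2*m)*(-6 + m)) = 7*(2*m*(-6 + m)) = 14*m*(-6 + m))
L(B, d) = 2*B
t = -14235
(t + 28190) + L(A(-9), 123) = (-14235 + 28190) + 2*(14*(-9)*(-6 - 9)) = 13955 + 2*(14*(-9)*(-15)) = 13955 + 2*1890 = 13955 + 3780 = 17735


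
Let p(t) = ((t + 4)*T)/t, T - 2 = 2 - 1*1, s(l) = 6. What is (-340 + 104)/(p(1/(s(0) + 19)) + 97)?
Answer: -59/100 ≈ -0.59000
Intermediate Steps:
T = 3 (T = 2 + (2 - 1*1) = 2 + (2 - 1) = 2 + 1 = 3)
p(t) = (12 + 3*t)/t (p(t) = ((t + 4)*3)/t = ((4 + t)*3)/t = (12 + 3*t)/t)
(-340 + 104)/(p(1/(s(0) + 19)) + 97) = (-340 + 104)/((3 + 12/(1/(6 + 19))) + 97) = -236/((3 + 12/(1/25)) + 97) = -236/((3 + 12*25) + 97) = -236/((3 + 300) + 97) = -236/(303 + 97) = -236/400 = -236*1/400 = -59/100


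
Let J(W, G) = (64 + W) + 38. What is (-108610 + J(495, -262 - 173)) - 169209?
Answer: -277222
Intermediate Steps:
J(W, G) = 102 + W
(-108610 + J(495, -262 - 173)) - 169209 = (-108610 + (102 + 495)) - 169209 = (-108610 + 597) - 169209 = -108013 - 169209 = -277222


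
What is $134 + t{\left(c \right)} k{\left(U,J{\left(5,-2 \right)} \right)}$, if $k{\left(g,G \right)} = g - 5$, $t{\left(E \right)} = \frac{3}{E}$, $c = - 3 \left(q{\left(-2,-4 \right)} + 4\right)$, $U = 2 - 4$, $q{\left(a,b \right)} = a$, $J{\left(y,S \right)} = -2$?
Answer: $\frac{275}{2} \approx 137.5$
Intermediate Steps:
$U = -2$
$c = -6$ ($c = - 3 \left(-2 + 4\right) = \left(-3\right) 2 = -6$)
$k{\left(g,G \right)} = -5 + g$ ($k{\left(g,G \right)} = g - 5 = -5 + g$)
$134 + t{\left(c \right)} k{\left(U,J{\left(5,-2 \right)} \right)} = 134 + \frac{3}{-6} \left(-5 - 2\right) = 134 + 3 \left(- \frac{1}{6}\right) \left(-7\right) = 134 - - \frac{7}{2} = 134 + \frac{7}{2} = \frac{275}{2}$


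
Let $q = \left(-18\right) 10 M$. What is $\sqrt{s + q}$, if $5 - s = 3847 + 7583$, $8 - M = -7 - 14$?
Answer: $i \sqrt{16645} \approx 129.02 i$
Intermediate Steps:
$M = 29$ ($M = 8 - \left(-7 - 14\right) = 8 - -21 = 8 + 21 = 29$)
$s = -11425$ ($s = 5 - \left(3847 + 7583\right) = 5 - 11430 = -11425$)
$q = -5220$ ($q = \left(-18\right) 10 \cdot 29 = \left(-180\right) 29 = -5220$)
$\sqrt{s + q} = \sqrt{-11425 - 5220} = \sqrt{-16645} = i \sqrt{16645}$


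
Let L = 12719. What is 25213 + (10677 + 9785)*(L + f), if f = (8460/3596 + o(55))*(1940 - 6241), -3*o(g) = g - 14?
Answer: 3387426401395/2697 ≈ 1.2560e+9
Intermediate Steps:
o(g) = 14/3 - g/3 (o(g) = -(g - 14)/3 = -(-14 + g)/3 = 14/3 - g/3)
f = 131240714/2697 (f = (8460/3596 + (14/3 - ⅓*55))*(1940 - 6241) = (8460*(1/3596) + (14/3 - 55/3))*(-4301) = (2115/899 - 41/3)*(-4301) = -30514/2697*(-4301) = 131240714/2697 ≈ 48662.)
25213 + (10677 + 9785)*(L + f) = 25213 + (10677 + 9785)*(12719 + 131240714/2697) = 25213 + 20462*(165543857/2697) = 25213 + 3387358401934/2697 = 3387426401395/2697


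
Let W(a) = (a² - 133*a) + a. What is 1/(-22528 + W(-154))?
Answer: 1/21516 ≈ 4.6477e-5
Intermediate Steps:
W(a) = a² - 132*a
1/(-22528 + W(-154)) = 1/(-22528 - 154*(-132 - 154)) = 1/(-22528 - 154*(-286)) = 1/(-22528 + 44044) = 1/21516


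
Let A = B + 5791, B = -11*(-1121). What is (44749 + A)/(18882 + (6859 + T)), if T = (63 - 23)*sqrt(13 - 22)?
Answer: 1618362411/662613481 - 7544520*I/662613481 ≈ 2.4424 - 0.011386*I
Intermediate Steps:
B = 12331
T = 120*I (T = 40*sqrt(-9) = 40*(3*I) = 120*I ≈ 120.0*I)
A = 18122 (A = 12331 + 5791 = 18122)
(44749 + A)/(18882 + (6859 + T)) = (44749 + 18122)/(18882 + (6859 + 120*I)) = 62871/(25741 + 120*I) = 62871*((25741 - 120*I)/662613481) = 62871*(25741 - 120*I)/662613481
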